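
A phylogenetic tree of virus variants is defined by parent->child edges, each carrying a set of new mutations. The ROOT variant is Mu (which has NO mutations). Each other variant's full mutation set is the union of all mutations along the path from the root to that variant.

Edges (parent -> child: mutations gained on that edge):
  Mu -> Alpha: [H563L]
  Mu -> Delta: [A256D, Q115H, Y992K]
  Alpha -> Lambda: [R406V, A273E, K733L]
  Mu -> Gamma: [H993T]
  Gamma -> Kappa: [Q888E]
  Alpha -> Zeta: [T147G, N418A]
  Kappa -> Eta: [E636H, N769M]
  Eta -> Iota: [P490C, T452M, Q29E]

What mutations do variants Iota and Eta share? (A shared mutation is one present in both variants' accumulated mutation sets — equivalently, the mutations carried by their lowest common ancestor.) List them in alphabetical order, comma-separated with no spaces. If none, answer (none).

Accumulating mutations along path to Iota:
  At Mu: gained [] -> total []
  At Gamma: gained ['H993T'] -> total ['H993T']
  At Kappa: gained ['Q888E'] -> total ['H993T', 'Q888E']
  At Eta: gained ['E636H', 'N769M'] -> total ['E636H', 'H993T', 'N769M', 'Q888E']
  At Iota: gained ['P490C', 'T452M', 'Q29E'] -> total ['E636H', 'H993T', 'N769M', 'P490C', 'Q29E', 'Q888E', 'T452M']
Mutations(Iota) = ['E636H', 'H993T', 'N769M', 'P490C', 'Q29E', 'Q888E', 'T452M']
Accumulating mutations along path to Eta:
  At Mu: gained [] -> total []
  At Gamma: gained ['H993T'] -> total ['H993T']
  At Kappa: gained ['Q888E'] -> total ['H993T', 'Q888E']
  At Eta: gained ['E636H', 'N769M'] -> total ['E636H', 'H993T', 'N769M', 'Q888E']
Mutations(Eta) = ['E636H', 'H993T', 'N769M', 'Q888E']
Intersection: ['E636H', 'H993T', 'N769M', 'P490C', 'Q29E', 'Q888E', 'T452M'] ∩ ['E636H', 'H993T', 'N769M', 'Q888E'] = ['E636H', 'H993T', 'N769M', 'Q888E']

Answer: E636H,H993T,N769M,Q888E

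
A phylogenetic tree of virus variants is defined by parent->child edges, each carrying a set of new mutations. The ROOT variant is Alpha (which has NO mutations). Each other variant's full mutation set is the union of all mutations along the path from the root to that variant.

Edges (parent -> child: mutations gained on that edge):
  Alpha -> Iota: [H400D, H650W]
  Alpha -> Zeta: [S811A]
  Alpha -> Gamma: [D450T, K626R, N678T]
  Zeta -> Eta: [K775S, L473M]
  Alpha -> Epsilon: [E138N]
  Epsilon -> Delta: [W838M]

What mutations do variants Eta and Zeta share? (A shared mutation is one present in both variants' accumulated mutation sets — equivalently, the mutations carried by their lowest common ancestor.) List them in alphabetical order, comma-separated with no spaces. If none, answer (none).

Accumulating mutations along path to Eta:
  At Alpha: gained [] -> total []
  At Zeta: gained ['S811A'] -> total ['S811A']
  At Eta: gained ['K775S', 'L473M'] -> total ['K775S', 'L473M', 'S811A']
Mutations(Eta) = ['K775S', 'L473M', 'S811A']
Accumulating mutations along path to Zeta:
  At Alpha: gained [] -> total []
  At Zeta: gained ['S811A'] -> total ['S811A']
Mutations(Zeta) = ['S811A']
Intersection: ['K775S', 'L473M', 'S811A'] ∩ ['S811A'] = ['S811A']

Answer: S811A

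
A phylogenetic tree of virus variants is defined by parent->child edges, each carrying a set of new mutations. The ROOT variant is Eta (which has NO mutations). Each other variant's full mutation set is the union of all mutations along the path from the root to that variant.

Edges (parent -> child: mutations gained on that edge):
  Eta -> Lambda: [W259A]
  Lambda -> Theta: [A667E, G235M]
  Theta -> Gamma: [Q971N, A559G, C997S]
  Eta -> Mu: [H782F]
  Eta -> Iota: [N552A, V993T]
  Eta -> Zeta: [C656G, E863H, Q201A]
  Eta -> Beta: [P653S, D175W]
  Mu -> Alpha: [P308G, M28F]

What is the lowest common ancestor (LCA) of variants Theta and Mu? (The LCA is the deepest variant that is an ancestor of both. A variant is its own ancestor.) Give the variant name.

Answer: Eta

Derivation:
Path from root to Theta: Eta -> Lambda -> Theta
  ancestors of Theta: {Eta, Lambda, Theta}
Path from root to Mu: Eta -> Mu
  ancestors of Mu: {Eta, Mu}
Common ancestors: {Eta}
Walk up from Mu: Mu (not in ancestors of Theta), Eta (in ancestors of Theta)
Deepest common ancestor (LCA) = Eta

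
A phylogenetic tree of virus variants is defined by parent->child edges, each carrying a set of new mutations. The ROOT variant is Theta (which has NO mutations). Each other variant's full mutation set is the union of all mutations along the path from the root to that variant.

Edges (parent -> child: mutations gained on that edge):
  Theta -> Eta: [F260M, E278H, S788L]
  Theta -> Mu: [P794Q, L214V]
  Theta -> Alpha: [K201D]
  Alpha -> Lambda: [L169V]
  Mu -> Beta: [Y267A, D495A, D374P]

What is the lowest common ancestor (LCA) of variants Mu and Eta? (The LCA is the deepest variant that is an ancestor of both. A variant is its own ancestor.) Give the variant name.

Path from root to Mu: Theta -> Mu
  ancestors of Mu: {Theta, Mu}
Path from root to Eta: Theta -> Eta
  ancestors of Eta: {Theta, Eta}
Common ancestors: {Theta}
Walk up from Eta: Eta (not in ancestors of Mu), Theta (in ancestors of Mu)
Deepest common ancestor (LCA) = Theta

Answer: Theta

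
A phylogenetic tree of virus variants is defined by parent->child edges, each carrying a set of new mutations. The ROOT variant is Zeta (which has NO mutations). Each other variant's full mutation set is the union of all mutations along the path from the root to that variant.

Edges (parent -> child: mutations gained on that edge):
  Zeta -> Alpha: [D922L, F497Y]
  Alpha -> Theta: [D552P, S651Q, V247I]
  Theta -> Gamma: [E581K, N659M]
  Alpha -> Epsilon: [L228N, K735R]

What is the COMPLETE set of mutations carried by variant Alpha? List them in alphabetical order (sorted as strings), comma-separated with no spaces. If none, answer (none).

At Zeta: gained [] -> total []
At Alpha: gained ['D922L', 'F497Y'] -> total ['D922L', 'F497Y']

Answer: D922L,F497Y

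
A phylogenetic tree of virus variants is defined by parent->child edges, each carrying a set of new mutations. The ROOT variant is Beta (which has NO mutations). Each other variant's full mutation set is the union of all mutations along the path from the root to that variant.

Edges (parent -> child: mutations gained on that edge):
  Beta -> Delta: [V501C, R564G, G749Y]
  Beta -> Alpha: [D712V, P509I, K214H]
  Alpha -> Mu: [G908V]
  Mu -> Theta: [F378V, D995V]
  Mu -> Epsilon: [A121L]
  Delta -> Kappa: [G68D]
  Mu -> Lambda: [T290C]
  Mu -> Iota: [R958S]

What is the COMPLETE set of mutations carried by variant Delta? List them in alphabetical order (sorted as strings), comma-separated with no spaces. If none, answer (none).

At Beta: gained [] -> total []
At Delta: gained ['V501C', 'R564G', 'G749Y'] -> total ['G749Y', 'R564G', 'V501C']

Answer: G749Y,R564G,V501C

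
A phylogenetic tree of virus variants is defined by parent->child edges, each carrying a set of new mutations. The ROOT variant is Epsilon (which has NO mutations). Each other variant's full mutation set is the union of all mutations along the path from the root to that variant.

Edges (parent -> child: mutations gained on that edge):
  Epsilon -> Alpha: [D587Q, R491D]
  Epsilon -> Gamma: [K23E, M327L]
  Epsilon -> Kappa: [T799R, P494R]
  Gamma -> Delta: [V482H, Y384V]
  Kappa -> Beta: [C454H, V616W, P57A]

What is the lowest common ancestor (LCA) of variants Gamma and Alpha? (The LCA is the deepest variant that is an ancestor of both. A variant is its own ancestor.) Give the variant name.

Answer: Epsilon

Derivation:
Path from root to Gamma: Epsilon -> Gamma
  ancestors of Gamma: {Epsilon, Gamma}
Path from root to Alpha: Epsilon -> Alpha
  ancestors of Alpha: {Epsilon, Alpha}
Common ancestors: {Epsilon}
Walk up from Alpha: Alpha (not in ancestors of Gamma), Epsilon (in ancestors of Gamma)
Deepest common ancestor (LCA) = Epsilon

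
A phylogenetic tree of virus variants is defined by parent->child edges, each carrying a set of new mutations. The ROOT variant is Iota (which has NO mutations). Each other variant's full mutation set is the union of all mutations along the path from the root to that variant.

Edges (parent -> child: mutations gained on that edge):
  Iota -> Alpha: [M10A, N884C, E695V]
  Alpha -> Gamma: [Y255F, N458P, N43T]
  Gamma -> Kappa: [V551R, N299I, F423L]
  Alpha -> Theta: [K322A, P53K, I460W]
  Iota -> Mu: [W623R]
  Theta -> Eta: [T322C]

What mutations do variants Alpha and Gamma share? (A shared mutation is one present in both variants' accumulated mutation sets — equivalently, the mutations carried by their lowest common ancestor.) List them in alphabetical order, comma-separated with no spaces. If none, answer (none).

Accumulating mutations along path to Alpha:
  At Iota: gained [] -> total []
  At Alpha: gained ['M10A', 'N884C', 'E695V'] -> total ['E695V', 'M10A', 'N884C']
Mutations(Alpha) = ['E695V', 'M10A', 'N884C']
Accumulating mutations along path to Gamma:
  At Iota: gained [] -> total []
  At Alpha: gained ['M10A', 'N884C', 'E695V'] -> total ['E695V', 'M10A', 'N884C']
  At Gamma: gained ['Y255F', 'N458P', 'N43T'] -> total ['E695V', 'M10A', 'N43T', 'N458P', 'N884C', 'Y255F']
Mutations(Gamma) = ['E695V', 'M10A', 'N43T', 'N458P', 'N884C', 'Y255F']
Intersection: ['E695V', 'M10A', 'N884C'] ∩ ['E695V', 'M10A', 'N43T', 'N458P', 'N884C', 'Y255F'] = ['E695V', 'M10A', 'N884C']

Answer: E695V,M10A,N884C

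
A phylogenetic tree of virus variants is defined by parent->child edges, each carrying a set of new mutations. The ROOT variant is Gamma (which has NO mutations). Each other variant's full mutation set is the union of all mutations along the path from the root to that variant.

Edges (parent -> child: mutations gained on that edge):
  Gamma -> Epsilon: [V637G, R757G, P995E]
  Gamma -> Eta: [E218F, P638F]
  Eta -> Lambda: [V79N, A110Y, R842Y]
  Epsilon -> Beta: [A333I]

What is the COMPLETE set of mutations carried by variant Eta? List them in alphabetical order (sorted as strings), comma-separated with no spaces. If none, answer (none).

At Gamma: gained [] -> total []
At Eta: gained ['E218F', 'P638F'] -> total ['E218F', 'P638F']

Answer: E218F,P638F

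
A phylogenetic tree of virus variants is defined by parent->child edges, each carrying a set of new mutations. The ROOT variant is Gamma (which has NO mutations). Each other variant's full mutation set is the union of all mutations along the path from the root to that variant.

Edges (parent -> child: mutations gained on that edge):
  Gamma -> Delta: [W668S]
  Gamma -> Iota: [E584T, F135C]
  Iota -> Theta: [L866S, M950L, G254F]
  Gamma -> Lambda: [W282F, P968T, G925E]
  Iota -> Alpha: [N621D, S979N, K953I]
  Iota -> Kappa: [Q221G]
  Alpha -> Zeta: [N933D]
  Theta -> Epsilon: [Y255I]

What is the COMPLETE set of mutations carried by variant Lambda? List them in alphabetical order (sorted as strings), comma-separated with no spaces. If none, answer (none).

At Gamma: gained [] -> total []
At Lambda: gained ['W282F', 'P968T', 'G925E'] -> total ['G925E', 'P968T', 'W282F']

Answer: G925E,P968T,W282F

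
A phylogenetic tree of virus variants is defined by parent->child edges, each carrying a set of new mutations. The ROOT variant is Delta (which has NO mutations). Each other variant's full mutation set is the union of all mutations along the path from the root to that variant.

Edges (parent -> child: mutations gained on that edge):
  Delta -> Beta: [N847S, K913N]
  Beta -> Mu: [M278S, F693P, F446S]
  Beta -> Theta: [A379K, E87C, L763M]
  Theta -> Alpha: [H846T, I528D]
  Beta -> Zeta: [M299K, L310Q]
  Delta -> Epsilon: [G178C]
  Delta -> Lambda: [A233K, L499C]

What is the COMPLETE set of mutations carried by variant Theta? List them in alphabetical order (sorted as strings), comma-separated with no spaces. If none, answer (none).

At Delta: gained [] -> total []
At Beta: gained ['N847S', 'K913N'] -> total ['K913N', 'N847S']
At Theta: gained ['A379K', 'E87C', 'L763M'] -> total ['A379K', 'E87C', 'K913N', 'L763M', 'N847S']

Answer: A379K,E87C,K913N,L763M,N847S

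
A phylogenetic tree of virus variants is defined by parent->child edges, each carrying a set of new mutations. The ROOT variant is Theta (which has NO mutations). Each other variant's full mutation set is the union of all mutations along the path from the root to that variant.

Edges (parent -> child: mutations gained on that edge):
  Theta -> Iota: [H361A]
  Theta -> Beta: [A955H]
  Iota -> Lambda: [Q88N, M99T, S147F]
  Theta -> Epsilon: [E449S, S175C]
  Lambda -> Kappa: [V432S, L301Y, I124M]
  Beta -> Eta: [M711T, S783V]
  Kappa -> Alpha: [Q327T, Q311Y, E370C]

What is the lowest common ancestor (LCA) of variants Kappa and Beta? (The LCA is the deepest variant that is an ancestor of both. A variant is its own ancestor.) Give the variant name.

Path from root to Kappa: Theta -> Iota -> Lambda -> Kappa
  ancestors of Kappa: {Theta, Iota, Lambda, Kappa}
Path from root to Beta: Theta -> Beta
  ancestors of Beta: {Theta, Beta}
Common ancestors: {Theta}
Walk up from Beta: Beta (not in ancestors of Kappa), Theta (in ancestors of Kappa)
Deepest common ancestor (LCA) = Theta

Answer: Theta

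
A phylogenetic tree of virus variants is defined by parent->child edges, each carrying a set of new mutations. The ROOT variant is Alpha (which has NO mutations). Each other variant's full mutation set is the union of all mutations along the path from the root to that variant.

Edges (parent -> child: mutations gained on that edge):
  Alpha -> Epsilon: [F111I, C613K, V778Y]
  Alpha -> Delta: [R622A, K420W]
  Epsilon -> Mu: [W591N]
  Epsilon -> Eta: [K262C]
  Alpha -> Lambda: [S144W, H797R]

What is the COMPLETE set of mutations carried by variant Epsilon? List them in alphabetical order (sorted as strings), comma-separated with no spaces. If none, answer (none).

Answer: C613K,F111I,V778Y

Derivation:
At Alpha: gained [] -> total []
At Epsilon: gained ['F111I', 'C613K', 'V778Y'] -> total ['C613K', 'F111I', 'V778Y']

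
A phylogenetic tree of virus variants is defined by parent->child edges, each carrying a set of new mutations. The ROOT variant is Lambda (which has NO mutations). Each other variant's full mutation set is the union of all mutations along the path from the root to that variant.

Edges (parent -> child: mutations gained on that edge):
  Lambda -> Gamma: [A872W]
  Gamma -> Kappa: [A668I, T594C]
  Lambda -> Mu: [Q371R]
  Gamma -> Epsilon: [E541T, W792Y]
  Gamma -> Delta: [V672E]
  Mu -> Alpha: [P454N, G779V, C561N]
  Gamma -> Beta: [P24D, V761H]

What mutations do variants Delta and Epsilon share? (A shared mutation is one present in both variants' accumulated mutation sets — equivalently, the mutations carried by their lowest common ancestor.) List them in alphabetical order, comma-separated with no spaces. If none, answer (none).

Accumulating mutations along path to Delta:
  At Lambda: gained [] -> total []
  At Gamma: gained ['A872W'] -> total ['A872W']
  At Delta: gained ['V672E'] -> total ['A872W', 'V672E']
Mutations(Delta) = ['A872W', 'V672E']
Accumulating mutations along path to Epsilon:
  At Lambda: gained [] -> total []
  At Gamma: gained ['A872W'] -> total ['A872W']
  At Epsilon: gained ['E541T', 'W792Y'] -> total ['A872W', 'E541T', 'W792Y']
Mutations(Epsilon) = ['A872W', 'E541T', 'W792Y']
Intersection: ['A872W', 'V672E'] ∩ ['A872W', 'E541T', 'W792Y'] = ['A872W']

Answer: A872W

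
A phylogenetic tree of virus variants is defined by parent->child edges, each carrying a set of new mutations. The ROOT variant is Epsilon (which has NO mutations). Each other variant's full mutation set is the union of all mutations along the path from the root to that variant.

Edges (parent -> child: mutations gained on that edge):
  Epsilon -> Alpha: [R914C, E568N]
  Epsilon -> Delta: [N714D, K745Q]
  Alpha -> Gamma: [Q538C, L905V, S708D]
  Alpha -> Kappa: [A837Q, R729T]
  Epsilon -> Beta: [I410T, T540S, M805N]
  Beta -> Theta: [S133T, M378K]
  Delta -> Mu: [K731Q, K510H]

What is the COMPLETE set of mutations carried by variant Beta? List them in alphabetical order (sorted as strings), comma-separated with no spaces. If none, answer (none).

At Epsilon: gained [] -> total []
At Beta: gained ['I410T', 'T540S', 'M805N'] -> total ['I410T', 'M805N', 'T540S']

Answer: I410T,M805N,T540S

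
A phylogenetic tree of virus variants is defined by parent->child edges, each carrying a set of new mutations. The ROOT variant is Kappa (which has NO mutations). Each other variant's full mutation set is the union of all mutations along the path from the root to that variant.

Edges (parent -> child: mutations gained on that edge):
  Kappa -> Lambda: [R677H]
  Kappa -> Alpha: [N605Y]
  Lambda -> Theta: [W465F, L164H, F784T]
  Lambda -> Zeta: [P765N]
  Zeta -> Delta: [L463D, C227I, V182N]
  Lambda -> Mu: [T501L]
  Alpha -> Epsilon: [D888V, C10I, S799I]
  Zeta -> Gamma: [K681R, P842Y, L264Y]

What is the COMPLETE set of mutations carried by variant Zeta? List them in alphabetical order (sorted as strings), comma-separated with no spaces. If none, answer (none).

Answer: P765N,R677H

Derivation:
At Kappa: gained [] -> total []
At Lambda: gained ['R677H'] -> total ['R677H']
At Zeta: gained ['P765N'] -> total ['P765N', 'R677H']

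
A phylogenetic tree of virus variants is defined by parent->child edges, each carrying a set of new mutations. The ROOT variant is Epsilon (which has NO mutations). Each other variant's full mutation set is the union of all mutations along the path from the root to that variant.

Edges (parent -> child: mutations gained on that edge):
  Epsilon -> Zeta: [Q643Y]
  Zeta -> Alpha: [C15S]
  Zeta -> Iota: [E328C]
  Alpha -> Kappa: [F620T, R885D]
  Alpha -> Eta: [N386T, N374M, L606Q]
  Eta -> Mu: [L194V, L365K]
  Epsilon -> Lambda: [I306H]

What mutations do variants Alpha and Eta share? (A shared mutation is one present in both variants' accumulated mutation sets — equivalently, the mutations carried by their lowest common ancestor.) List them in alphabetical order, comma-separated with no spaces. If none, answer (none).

Accumulating mutations along path to Alpha:
  At Epsilon: gained [] -> total []
  At Zeta: gained ['Q643Y'] -> total ['Q643Y']
  At Alpha: gained ['C15S'] -> total ['C15S', 'Q643Y']
Mutations(Alpha) = ['C15S', 'Q643Y']
Accumulating mutations along path to Eta:
  At Epsilon: gained [] -> total []
  At Zeta: gained ['Q643Y'] -> total ['Q643Y']
  At Alpha: gained ['C15S'] -> total ['C15S', 'Q643Y']
  At Eta: gained ['N386T', 'N374M', 'L606Q'] -> total ['C15S', 'L606Q', 'N374M', 'N386T', 'Q643Y']
Mutations(Eta) = ['C15S', 'L606Q', 'N374M', 'N386T', 'Q643Y']
Intersection: ['C15S', 'Q643Y'] ∩ ['C15S', 'L606Q', 'N374M', 'N386T', 'Q643Y'] = ['C15S', 'Q643Y']

Answer: C15S,Q643Y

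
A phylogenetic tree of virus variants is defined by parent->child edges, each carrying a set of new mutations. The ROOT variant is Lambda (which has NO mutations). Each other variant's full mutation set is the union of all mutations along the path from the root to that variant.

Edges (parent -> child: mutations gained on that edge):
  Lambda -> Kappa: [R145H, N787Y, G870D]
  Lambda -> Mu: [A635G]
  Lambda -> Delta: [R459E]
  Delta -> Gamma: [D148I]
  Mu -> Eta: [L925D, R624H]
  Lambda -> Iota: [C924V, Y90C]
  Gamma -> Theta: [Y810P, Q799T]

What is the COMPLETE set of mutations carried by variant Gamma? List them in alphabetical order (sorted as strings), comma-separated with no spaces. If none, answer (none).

Answer: D148I,R459E

Derivation:
At Lambda: gained [] -> total []
At Delta: gained ['R459E'] -> total ['R459E']
At Gamma: gained ['D148I'] -> total ['D148I', 'R459E']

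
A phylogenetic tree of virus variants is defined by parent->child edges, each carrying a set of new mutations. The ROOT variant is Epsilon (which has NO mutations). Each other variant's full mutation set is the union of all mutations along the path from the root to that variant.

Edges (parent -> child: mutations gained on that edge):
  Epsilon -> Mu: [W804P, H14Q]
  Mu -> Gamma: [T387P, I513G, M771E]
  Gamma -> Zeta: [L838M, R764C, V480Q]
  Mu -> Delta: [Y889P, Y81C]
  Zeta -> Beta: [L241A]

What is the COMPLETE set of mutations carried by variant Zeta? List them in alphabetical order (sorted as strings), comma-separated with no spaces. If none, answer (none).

Answer: H14Q,I513G,L838M,M771E,R764C,T387P,V480Q,W804P

Derivation:
At Epsilon: gained [] -> total []
At Mu: gained ['W804P', 'H14Q'] -> total ['H14Q', 'W804P']
At Gamma: gained ['T387P', 'I513G', 'M771E'] -> total ['H14Q', 'I513G', 'M771E', 'T387P', 'W804P']
At Zeta: gained ['L838M', 'R764C', 'V480Q'] -> total ['H14Q', 'I513G', 'L838M', 'M771E', 'R764C', 'T387P', 'V480Q', 'W804P']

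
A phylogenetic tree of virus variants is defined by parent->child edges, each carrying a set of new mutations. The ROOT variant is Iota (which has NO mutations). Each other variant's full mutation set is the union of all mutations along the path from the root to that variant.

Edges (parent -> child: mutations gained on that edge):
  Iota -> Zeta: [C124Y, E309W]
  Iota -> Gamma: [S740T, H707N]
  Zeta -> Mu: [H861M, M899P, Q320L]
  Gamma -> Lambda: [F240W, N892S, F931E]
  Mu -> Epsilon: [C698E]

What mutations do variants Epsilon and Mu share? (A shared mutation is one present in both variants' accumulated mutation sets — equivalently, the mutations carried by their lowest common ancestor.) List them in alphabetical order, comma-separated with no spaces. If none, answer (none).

Answer: C124Y,E309W,H861M,M899P,Q320L

Derivation:
Accumulating mutations along path to Epsilon:
  At Iota: gained [] -> total []
  At Zeta: gained ['C124Y', 'E309W'] -> total ['C124Y', 'E309W']
  At Mu: gained ['H861M', 'M899P', 'Q320L'] -> total ['C124Y', 'E309W', 'H861M', 'M899P', 'Q320L']
  At Epsilon: gained ['C698E'] -> total ['C124Y', 'C698E', 'E309W', 'H861M', 'M899P', 'Q320L']
Mutations(Epsilon) = ['C124Y', 'C698E', 'E309W', 'H861M', 'M899P', 'Q320L']
Accumulating mutations along path to Mu:
  At Iota: gained [] -> total []
  At Zeta: gained ['C124Y', 'E309W'] -> total ['C124Y', 'E309W']
  At Mu: gained ['H861M', 'M899P', 'Q320L'] -> total ['C124Y', 'E309W', 'H861M', 'M899P', 'Q320L']
Mutations(Mu) = ['C124Y', 'E309W', 'H861M', 'M899P', 'Q320L']
Intersection: ['C124Y', 'C698E', 'E309W', 'H861M', 'M899P', 'Q320L'] ∩ ['C124Y', 'E309W', 'H861M', 'M899P', 'Q320L'] = ['C124Y', 'E309W', 'H861M', 'M899P', 'Q320L']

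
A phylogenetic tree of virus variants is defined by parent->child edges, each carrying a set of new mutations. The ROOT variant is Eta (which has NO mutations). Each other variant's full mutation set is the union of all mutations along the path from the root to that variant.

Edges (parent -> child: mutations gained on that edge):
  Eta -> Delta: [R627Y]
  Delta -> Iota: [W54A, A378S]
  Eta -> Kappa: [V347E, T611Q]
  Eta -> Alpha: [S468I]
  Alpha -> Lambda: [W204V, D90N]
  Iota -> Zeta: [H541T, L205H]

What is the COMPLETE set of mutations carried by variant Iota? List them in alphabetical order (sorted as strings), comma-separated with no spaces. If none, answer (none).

Answer: A378S,R627Y,W54A

Derivation:
At Eta: gained [] -> total []
At Delta: gained ['R627Y'] -> total ['R627Y']
At Iota: gained ['W54A', 'A378S'] -> total ['A378S', 'R627Y', 'W54A']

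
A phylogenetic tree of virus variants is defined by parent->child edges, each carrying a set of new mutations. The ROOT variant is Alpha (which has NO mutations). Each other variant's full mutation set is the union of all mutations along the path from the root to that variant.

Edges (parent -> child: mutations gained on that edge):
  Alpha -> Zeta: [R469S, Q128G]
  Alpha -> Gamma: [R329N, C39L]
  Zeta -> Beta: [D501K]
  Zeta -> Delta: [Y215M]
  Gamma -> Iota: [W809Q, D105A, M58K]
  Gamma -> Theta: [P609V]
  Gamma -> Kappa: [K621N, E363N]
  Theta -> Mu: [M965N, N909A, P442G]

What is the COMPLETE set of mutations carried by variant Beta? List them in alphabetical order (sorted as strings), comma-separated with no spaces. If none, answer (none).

Answer: D501K,Q128G,R469S

Derivation:
At Alpha: gained [] -> total []
At Zeta: gained ['R469S', 'Q128G'] -> total ['Q128G', 'R469S']
At Beta: gained ['D501K'] -> total ['D501K', 'Q128G', 'R469S']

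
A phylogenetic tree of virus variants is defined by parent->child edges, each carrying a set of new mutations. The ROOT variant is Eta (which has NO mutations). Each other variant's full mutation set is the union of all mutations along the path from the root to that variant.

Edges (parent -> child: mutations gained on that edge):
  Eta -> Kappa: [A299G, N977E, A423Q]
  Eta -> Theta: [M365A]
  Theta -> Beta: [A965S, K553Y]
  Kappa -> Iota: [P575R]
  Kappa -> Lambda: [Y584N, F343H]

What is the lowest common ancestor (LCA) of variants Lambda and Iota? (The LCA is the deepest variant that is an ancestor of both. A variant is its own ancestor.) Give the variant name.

Path from root to Lambda: Eta -> Kappa -> Lambda
  ancestors of Lambda: {Eta, Kappa, Lambda}
Path from root to Iota: Eta -> Kappa -> Iota
  ancestors of Iota: {Eta, Kappa, Iota}
Common ancestors: {Eta, Kappa}
Walk up from Iota: Iota (not in ancestors of Lambda), Kappa (in ancestors of Lambda), Eta (in ancestors of Lambda)
Deepest common ancestor (LCA) = Kappa

Answer: Kappa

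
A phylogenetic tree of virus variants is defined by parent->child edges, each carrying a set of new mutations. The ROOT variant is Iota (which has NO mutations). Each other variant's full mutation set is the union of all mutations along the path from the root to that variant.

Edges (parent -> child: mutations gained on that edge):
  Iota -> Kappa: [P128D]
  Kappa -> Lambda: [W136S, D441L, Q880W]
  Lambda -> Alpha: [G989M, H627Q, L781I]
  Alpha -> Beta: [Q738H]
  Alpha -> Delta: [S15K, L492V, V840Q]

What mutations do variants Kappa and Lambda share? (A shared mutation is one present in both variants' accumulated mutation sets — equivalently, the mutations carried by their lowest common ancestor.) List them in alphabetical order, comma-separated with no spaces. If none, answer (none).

Answer: P128D

Derivation:
Accumulating mutations along path to Kappa:
  At Iota: gained [] -> total []
  At Kappa: gained ['P128D'] -> total ['P128D']
Mutations(Kappa) = ['P128D']
Accumulating mutations along path to Lambda:
  At Iota: gained [] -> total []
  At Kappa: gained ['P128D'] -> total ['P128D']
  At Lambda: gained ['W136S', 'D441L', 'Q880W'] -> total ['D441L', 'P128D', 'Q880W', 'W136S']
Mutations(Lambda) = ['D441L', 'P128D', 'Q880W', 'W136S']
Intersection: ['P128D'] ∩ ['D441L', 'P128D', 'Q880W', 'W136S'] = ['P128D']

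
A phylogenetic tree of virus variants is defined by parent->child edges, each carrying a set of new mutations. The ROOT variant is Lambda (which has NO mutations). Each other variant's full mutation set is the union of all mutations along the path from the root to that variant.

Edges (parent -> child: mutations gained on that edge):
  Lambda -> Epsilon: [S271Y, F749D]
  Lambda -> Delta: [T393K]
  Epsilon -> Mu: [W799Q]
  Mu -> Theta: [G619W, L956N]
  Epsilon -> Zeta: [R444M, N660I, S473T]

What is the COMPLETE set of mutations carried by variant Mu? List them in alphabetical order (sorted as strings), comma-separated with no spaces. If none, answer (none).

Answer: F749D,S271Y,W799Q

Derivation:
At Lambda: gained [] -> total []
At Epsilon: gained ['S271Y', 'F749D'] -> total ['F749D', 'S271Y']
At Mu: gained ['W799Q'] -> total ['F749D', 'S271Y', 'W799Q']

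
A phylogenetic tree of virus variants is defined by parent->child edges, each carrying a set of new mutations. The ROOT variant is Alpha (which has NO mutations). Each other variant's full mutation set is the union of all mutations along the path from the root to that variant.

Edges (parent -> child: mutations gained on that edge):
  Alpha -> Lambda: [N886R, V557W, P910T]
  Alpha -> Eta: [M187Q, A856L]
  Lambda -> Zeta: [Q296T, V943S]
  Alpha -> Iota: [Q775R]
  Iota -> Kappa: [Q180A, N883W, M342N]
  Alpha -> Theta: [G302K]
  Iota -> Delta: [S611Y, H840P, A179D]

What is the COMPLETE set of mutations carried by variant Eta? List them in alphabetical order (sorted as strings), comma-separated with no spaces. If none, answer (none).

At Alpha: gained [] -> total []
At Eta: gained ['M187Q', 'A856L'] -> total ['A856L', 'M187Q']

Answer: A856L,M187Q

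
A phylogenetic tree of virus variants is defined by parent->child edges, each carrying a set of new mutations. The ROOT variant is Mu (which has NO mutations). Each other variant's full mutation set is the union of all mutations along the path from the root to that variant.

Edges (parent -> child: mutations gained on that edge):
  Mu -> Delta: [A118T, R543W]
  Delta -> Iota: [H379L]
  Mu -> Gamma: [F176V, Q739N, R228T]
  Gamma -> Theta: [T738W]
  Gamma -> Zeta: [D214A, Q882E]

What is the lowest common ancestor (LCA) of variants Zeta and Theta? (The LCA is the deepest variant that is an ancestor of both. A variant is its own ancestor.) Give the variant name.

Path from root to Zeta: Mu -> Gamma -> Zeta
  ancestors of Zeta: {Mu, Gamma, Zeta}
Path from root to Theta: Mu -> Gamma -> Theta
  ancestors of Theta: {Mu, Gamma, Theta}
Common ancestors: {Mu, Gamma}
Walk up from Theta: Theta (not in ancestors of Zeta), Gamma (in ancestors of Zeta), Mu (in ancestors of Zeta)
Deepest common ancestor (LCA) = Gamma

Answer: Gamma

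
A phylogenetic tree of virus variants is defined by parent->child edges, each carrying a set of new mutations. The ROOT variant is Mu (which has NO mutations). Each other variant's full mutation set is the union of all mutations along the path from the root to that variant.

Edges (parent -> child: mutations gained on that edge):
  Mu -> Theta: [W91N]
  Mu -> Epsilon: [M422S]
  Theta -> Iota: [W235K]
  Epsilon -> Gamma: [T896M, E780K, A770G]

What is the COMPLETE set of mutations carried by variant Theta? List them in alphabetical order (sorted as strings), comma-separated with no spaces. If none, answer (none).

Answer: W91N

Derivation:
At Mu: gained [] -> total []
At Theta: gained ['W91N'] -> total ['W91N']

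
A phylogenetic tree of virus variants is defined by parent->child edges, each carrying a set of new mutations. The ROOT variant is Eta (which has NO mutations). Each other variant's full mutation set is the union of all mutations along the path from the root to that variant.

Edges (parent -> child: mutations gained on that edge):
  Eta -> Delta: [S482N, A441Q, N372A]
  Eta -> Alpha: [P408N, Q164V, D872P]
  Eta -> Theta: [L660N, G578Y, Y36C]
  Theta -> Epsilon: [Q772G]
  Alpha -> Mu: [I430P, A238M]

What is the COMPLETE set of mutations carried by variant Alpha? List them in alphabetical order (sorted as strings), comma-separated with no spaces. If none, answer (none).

Answer: D872P,P408N,Q164V

Derivation:
At Eta: gained [] -> total []
At Alpha: gained ['P408N', 'Q164V', 'D872P'] -> total ['D872P', 'P408N', 'Q164V']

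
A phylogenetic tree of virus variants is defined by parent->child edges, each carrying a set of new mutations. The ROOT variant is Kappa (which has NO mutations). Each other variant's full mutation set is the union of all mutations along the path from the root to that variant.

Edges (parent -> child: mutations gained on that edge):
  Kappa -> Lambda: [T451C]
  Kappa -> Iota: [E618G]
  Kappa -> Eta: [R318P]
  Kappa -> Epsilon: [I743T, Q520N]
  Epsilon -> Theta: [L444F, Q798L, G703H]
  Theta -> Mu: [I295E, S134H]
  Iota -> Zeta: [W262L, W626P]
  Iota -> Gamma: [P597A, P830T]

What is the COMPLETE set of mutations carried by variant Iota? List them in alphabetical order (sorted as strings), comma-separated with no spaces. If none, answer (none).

At Kappa: gained [] -> total []
At Iota: gained ['E618G'] -> total ['E618G']

Answer: E618G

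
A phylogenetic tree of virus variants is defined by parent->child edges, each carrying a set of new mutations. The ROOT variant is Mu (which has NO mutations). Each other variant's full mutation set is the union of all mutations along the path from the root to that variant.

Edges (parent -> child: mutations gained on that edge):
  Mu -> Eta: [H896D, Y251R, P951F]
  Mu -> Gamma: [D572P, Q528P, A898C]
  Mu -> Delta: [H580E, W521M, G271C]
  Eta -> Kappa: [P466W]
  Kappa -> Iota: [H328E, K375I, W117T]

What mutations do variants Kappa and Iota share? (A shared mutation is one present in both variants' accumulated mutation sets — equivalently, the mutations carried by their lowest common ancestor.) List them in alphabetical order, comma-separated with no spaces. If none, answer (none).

Accumulating mutations along path to Kappa:
  At Mu: gained [] -> total []
  At Eta: gained ['H896D', 'Y251R', 'P951F'] -> total ['H896D', 'P951F', 'Y251R']
  At Kappa: gained ['P466W'] -> total ['H896D', 'P466W', 'P951F', 'Y251R']
Mutations(Kappa) = ['H896D', 'P466W', 'P951F', 'Y251R']
Accumulating mutations along path to Iota:
  At Mu: gained [] -> total []
  At Eta: gained ['H896D', 'Y251R', 'P951F'] -> total ['H896D', 'P951F', 'Y251R']
  At Kappa: gained ['P466W'] -> total ['H896D', 'P466W', 'P951F', 'Y251R']
  At Iota: gained ['H328E', 'K375I', 'W117T'] -> total ['H328E', 'H896D', 'K375I', 'P466W', 'P951F', 'W117T', 'Y251R']
Mutations(Iota) = ['H328E', 'H896D', 'K375I', 'P466W', 'P951F', 'W117T', 'Y251R']
Intersection: ['H896D', 'P466W', 'P951F', 'Y251R'] ∩ ['H328E', 'H896D', 'K375I', 'P466W', 'P951F', 'W117T', 'Y251R'] = ['H896D', 'P466W', 'P951F', 'Y251R']

Answer: H896D,P466W,P951F,Y251R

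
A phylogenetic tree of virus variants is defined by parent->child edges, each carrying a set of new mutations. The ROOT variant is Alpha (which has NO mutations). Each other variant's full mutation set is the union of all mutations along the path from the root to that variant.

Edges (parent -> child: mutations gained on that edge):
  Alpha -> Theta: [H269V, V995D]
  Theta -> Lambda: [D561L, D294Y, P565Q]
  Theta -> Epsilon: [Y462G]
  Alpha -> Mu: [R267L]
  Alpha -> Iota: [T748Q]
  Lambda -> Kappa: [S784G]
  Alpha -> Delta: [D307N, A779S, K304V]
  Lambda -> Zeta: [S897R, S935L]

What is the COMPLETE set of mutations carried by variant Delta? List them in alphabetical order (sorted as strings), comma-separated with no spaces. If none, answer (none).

Answer: A779S,D307N,K304V

Derivation:
At Alpha: gained [] -> total []
At Delta: gained ['D307N', 'A779S', 'K304V'] -> total ['A779S', 'D307N', 'K304V']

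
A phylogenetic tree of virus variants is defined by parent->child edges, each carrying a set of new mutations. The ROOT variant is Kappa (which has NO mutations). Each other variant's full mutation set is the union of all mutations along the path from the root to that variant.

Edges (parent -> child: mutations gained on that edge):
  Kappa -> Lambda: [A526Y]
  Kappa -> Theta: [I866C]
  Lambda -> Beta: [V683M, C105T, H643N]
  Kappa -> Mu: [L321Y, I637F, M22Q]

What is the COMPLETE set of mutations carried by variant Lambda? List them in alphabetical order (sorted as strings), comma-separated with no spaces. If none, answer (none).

At Kappa: gained [] -> total []
At Lambda: gained ['A526Y'] -> total ['A526Y']

Answer: A526Y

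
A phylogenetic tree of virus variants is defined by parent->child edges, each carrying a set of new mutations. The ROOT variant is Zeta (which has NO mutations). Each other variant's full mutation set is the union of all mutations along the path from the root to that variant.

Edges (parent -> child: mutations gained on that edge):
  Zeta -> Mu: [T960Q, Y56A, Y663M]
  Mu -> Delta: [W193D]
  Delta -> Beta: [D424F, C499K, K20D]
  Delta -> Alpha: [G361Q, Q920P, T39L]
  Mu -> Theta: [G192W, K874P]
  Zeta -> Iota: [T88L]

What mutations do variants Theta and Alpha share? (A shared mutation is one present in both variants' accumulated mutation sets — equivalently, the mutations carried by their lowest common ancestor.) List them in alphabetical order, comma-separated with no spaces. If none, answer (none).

Answer: T960Q,Y56A,Y663M

Derivation:
Accumulating mutations along path to Theta:
  At Zeta: gained [] -> total []
  At Mu: gained ['T960Q', 'Y56A', 'Y663M'] -> total ['T960Q', 'Y56A', 'Y663M']
  At Theta: gained ['G192W', 'K874P'] -> total ['G192W', 'K874P', 'T960Q', 'Y56A', 'Y663M']
Mutations(Theta) = ['G192W', 'K874P', 'T960Q', 'Y56A', 'Y663M']
Accumulating mutations along path to Alpha:
  At Zeta: gained [] -> total []
  At Mu: gained ['T960Q', 'Y56A', 'Y663M'] -> total ['T960Q', 'Y56A', 'Y663M']
  At Delta: gained ['W193D'] -> total ['T960Q', 'W193D', 'Y56A', 'Y663M']
  At Alpha: gained ['G361Q', 'Q920P', 'T39L'] -> total ['G361Q', 'Q920P', 'T39L', 'T960Q', 'W193D', 'Y56A', 'Y663M']
Mutations(Alpha) = ['G361Q', 'Q920P', 'T39L', 'T960Q', 'W193D', 'Y56A', 'Y663M']
Intersection: ['G192W', 'K874P', 'T960Q', 'Y56A', 'Y663M'] ∩ ['G361Q', 'Q920P', 'T39L', 'T960Q', 'W193D', 'Y56A', 'Y663M'] = ['T960Q', 'Y56A', 'Y663M']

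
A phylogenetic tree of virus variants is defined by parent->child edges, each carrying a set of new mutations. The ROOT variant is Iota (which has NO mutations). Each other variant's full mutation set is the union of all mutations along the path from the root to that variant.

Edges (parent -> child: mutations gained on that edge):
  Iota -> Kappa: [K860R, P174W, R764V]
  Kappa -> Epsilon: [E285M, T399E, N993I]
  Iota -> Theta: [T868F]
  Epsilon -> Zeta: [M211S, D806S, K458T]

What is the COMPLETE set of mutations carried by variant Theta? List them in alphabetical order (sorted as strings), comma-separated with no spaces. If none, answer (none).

At Iota: gained [] -> total []
At Theta: gained ['T868F'] -> total ['T868F']

Answer: T868F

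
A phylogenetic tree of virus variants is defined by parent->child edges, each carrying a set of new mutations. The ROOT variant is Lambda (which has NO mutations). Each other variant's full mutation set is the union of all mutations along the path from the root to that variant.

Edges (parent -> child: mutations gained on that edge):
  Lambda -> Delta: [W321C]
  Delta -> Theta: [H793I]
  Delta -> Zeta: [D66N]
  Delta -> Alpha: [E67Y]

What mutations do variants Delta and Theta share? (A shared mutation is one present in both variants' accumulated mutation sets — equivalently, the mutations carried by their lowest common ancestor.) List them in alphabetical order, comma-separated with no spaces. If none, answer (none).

Answer: W321C

Derivation:
Accumulating mutations along path to Delta:
  At Lambda: gained [] -> total []
  At Delta: gained ['W321C'] -> total ['W321C']
Mutations(Delta) = ['W321C']
Accumulating mutations along path to Theta:
  At Lambda: gained [] -> total []
  At Delta: gained ['W321C'] -> total ['W321C']
  At Theta: gained ['H793I'] -> total ['H793I', 'W321C']
Mutations(Theta) = ['H793I', 'W321C']
Intersection: ['W321C'] ∩ ['H793I', 'W321C'] = ['W321C']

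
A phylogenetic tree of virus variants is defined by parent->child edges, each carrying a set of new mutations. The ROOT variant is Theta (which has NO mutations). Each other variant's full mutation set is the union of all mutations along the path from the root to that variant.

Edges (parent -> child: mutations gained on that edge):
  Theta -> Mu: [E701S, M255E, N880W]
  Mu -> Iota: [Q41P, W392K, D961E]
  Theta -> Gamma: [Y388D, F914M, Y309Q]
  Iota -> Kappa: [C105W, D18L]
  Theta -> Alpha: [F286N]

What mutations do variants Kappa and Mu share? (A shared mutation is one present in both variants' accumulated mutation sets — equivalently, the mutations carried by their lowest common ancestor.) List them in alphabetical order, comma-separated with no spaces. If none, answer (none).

Answer: E701S,M255E,N880W

Derivation:
Accumulating mutations along path to Kappa:
  At Theta: gained [] -> total []
  At Mu: gained ['E701S', 'M255E', 'N880W'] -> total ['E701S', 'M255E', 'N880W']
  At Iota: gained ['Q41P', 'W392K', 'D961E'] -> total ['D961E', 'E701S', 'M255E', 'N880W', 'Q41P', 'W392K']
  At Kappa: gained ['C105W', 'D18L'] -> total ['C105W', 'D18L', 'D961E', 'E701S', 'M255E', 'N880W', 'Q41P', 'W392K']
Mutations(Kappa) = ['C105W', 'D18L', 'D961E', 'E701S', 'M255E', 'N880W', 'Q41P', 'W392K']
Accumulating mutations along path to Mu:
  At Theta: gained [] -> total []
  At Mu: gained ['E701S', 'M255E', 'N880W'] -> total ['E701S', 'M255E', 'N880W']
Mutations(Mu) = ['E701S', 'M255E', 'N880W']
Intersection: ['C105W', 'D18L', 'D961E', 'E701S', 'M255E', 'N880W', 'Q41P', 'W392K'] ∩ ['E701S', 'M255E', 'N880W'] = ['E701S', 'M255E', 'N880W']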